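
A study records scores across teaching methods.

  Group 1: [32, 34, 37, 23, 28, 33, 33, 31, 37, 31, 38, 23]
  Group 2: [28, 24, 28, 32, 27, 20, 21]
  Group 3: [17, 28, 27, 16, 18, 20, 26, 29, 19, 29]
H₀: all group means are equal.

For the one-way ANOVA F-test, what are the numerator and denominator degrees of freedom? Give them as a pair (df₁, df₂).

degrees of freedom = [2, 26]

k = 3 groups, N = 29 total
df = (k−1, N−k) = (3−1, 29−3) = (2, 26)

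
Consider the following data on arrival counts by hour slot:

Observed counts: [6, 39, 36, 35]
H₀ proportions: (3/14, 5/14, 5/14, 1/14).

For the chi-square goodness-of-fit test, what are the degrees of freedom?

degrees of freedom = 3

df = k − 1 = 4 − 1 = 3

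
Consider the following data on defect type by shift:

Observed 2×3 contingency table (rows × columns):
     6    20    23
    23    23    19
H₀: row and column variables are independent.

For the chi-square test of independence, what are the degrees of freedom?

degrees of freedom = 2

df = (r−1)(c−1) = (2−1)·(3−1) = 2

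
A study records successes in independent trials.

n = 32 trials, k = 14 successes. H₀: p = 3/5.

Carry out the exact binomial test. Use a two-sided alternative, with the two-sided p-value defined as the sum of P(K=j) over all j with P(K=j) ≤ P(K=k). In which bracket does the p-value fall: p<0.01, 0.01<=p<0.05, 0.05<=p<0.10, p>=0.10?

Exact binomial: n=32, k=14, p₀=3/5=0.6000
P(X=j) = C(n,j)·p₀^j·(1−p₀)^(n−j); p = Σ P(X=j) over j with P(X=j) ≤ P(X=14)
p-value (two-sided) = 0.07109
→ bracket: 0.05<=p<0.10

p-value bracket: 0.05<=p<0.10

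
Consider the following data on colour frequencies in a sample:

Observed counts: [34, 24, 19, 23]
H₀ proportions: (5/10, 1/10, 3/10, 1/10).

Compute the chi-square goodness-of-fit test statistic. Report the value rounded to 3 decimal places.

test statistic = 45.653

n = 100; E_i = n·p_i = [50.00, 10.00, 30.00, 10.00]
χ² = (34−50.00)²/50.00 + (24−10.00)²/10.00 + (19−30.00)²/30.00 + (23−10.00)²/10.00 = 45.6533
df = 3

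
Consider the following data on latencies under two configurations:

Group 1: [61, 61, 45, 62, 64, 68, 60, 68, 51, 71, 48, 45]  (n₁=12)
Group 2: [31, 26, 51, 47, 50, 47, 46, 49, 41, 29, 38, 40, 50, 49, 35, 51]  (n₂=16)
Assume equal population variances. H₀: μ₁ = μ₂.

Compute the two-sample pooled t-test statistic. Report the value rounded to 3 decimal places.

test statistic = 4.838

x̄₁=58.667, s₁=9.168, n₁=12
x̄₂=42.500, s₂=8.430, n₂=16
s_p² = [11·9.168² + 15·8.430²]/26 = 76.5641
SE = √(s_p²·(1/12+1/16)) = 3.3415
t = (58.667−42.500)/3.3415 = 4.8382
df = 26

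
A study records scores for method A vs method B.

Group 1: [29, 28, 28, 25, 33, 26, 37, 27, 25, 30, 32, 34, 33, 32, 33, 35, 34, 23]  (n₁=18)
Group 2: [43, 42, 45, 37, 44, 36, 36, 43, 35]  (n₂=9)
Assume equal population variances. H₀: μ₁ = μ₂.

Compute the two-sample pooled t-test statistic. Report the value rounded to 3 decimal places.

test statistic = -6.041

x̄₁=30.222, s₁=4.008, n₁=18
x̄₂=40.111, s₂=4.014, n₂=9
s_p² = [17·4.008² + 8·4.014²]/25 = 16.0800
SE = √(s_p²·(1/18+1/9)) = 1.6371
t = (30.222−40.111)/1.6371 = -6.0406
df = 25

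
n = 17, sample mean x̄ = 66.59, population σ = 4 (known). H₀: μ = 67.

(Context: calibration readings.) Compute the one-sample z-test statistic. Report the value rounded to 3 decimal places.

test statistic = -0.423

SE = σ/√n = 4/√17 = 0.9701
z = (x̄−μ₀)/SE = (66.59−67)/0.9701 = -0.4226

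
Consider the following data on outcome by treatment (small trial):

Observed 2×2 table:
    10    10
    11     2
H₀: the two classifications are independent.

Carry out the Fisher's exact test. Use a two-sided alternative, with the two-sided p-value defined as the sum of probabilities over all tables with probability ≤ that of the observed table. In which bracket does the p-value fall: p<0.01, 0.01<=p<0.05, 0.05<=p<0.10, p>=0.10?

Margins: r₁=20, r₂=13, c₁=21, c₂=12, n=33
p_obs = C(20,10)·C(13,11)/C(33,21); sum pmf over tables with pmf ≤ p_obs
p-value (two-sided) = 0.06715
→ bracket: 0.05<=p<0.10

p-value bracket: 0.05<=p<0.10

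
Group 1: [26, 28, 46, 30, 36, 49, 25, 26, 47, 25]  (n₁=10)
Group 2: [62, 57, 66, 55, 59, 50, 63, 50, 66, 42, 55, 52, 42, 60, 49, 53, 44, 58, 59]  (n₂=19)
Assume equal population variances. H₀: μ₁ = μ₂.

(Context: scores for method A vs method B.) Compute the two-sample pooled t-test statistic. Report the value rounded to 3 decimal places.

test statistic = -6.479

x̄₁=33.800, s₁=9.908, n₁=10
x̄₂=54.842, s₂=7.388, n₂=19
s_p² = [9·9.908² + 18·7.388²]/27 = 69.1158
SE = √(s_p²·(1/10+1/19)) = 3.2480
t = (33.800−54.842)/3.2480 = -6.4786
df = 27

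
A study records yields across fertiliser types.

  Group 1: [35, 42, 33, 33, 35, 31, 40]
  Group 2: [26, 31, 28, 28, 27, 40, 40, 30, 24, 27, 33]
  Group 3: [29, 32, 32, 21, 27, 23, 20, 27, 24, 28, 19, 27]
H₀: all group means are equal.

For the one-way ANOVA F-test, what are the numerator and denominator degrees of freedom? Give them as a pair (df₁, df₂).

k = 3 groups, N = 30 total
df = (k−1, N−k) = (3−1, 30−3) = (2, 27)

degrees of freedom = [2, 27]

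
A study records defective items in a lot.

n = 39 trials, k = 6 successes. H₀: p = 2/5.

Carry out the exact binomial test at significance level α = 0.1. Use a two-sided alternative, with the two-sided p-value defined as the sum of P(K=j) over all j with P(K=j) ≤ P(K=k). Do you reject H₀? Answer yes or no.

reject H₀: yes

Exact binomial: n=39, k=6, p₀=2/5=0.4000
P(X=j) = C(n,j)·p₀^j·(1−p₀)^(n−j); p = Σ P(X=j) over j with P(X=j) ≤ P(X=6)
p-value (two-sided) = 0.00154
At α=0.1: p < α → reject H₀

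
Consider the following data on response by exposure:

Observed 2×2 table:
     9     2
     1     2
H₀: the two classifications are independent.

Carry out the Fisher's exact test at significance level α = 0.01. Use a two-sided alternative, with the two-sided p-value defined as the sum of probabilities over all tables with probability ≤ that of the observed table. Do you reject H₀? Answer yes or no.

Margins: r₁=11, r₂=3, c₁=10, c₂=4, n=14
p_obs = C(11,9)·C(3,1)/C(14,10); sum pmf over tables with pmf ≤ p_obs
p-value (two-sided) = 0.17582
At α=0.01: p ≥ α → fail to reject H₀

reject H₀: no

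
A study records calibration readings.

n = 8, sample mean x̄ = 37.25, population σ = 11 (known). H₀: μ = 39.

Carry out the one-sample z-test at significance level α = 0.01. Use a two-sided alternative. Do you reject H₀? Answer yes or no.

reject H₀: no

SE = σ/√n = 11/√8 = 3.8891
z = (x̄−μ₀)/SE = (37.25−39)/3.8891 = -0.4500
p-value (two-sided) = 0.65273
At α=0.01: p ≥ α → fail to reject H₀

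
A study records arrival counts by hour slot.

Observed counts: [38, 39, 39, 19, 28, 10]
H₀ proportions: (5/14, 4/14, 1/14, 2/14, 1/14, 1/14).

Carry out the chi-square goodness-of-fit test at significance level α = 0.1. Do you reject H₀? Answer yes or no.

n = 173; E_i = n·p_i = [61.79, 49.43, 12.36, 24.71, 12.36, 12.36]
χ² = (38−61.79)²/61.79 + (39−49.43)²/49.43 + (39−12.36)²/12.36 + (19−24.71)²/24.71 + (28−12.36)²/12.36 + (10−12.36)²/12.36 = 90.3740
df = 5
p-value (upper-tail) = 0.00000
At α=0.1: p < α → reject H₀

reject H₀: yes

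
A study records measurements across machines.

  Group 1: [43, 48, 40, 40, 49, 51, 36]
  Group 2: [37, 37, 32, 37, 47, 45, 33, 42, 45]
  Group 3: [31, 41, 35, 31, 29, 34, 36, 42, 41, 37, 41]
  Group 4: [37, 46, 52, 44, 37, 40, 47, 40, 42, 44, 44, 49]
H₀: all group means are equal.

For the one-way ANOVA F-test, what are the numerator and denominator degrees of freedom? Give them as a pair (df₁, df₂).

degrees of freedom = [3, 35]

k = 4 groups, N = 39 total
df = (k−1, N−k) = (4−1, 39−4) = (3, 35)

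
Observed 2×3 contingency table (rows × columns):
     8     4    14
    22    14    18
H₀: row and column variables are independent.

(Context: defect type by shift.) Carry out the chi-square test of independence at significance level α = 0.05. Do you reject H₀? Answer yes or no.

reject H₀: no

Row totals [26, 54], col totals [30, 18, 32], n=80
χ² = (8−9.75)²/9.75 + (4−5.85)²/5.85 + (14−10.40)²/10.40 + (22−20.25)²/20.25 + (14−12.15)²/12.15 + (18−21.60)²/21.60 = 3.1782
df = 2
p-value (upper-tail) = 0.20411
At α=0.05: p ≥ α → fail to reject H₀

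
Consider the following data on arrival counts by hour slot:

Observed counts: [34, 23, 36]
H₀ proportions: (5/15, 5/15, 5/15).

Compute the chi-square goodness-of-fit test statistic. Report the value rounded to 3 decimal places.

n = 93; E_i = n·p_i = [31.00, 31.00, 31.00]
χ² = (34−31.00)²/31.00 + (23−31.00)²/31.00 + (36−31.00)²/31.00 = 3.1613
df = 2

test statistic = 3.161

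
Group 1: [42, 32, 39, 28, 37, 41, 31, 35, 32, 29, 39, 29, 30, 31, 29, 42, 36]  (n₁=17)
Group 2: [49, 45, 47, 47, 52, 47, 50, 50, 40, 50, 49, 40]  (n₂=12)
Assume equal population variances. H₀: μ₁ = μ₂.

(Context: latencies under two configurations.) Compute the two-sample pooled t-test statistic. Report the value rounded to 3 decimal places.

x̄₁=34.235, s₁=4.956, n₁=17
x̄₂=47.167, s₂=3.834, n₂=12
s_p² = [16·4.956² + 11·3.834²]/27 = 20.5454
SE = √(s_p²·(1/17+1/12)) = 1.7090
t = (34.235−47.167)/1.7090 = -7.5666
df = 27

test statistic = -7.567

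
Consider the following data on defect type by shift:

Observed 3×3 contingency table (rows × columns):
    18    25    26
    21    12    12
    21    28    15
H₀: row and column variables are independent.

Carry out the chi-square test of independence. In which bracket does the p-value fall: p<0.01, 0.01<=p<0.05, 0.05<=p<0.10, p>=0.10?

p-value bracket: 0.05<=p<0.10

Row totals [69, 45, 64], col totals [60, 65, 53], n=178
χ² = (18−23.26)²/23.26 + (25−25.20)²/25.20 + (26−20.54)²/20.54 + (21−15.17)²/15.17 + (12−16.43)²/16.43 + (12−13.40)²/13.40 + (21−21.57)²/21.57 + (28−23.37)²/23.37 + (15−19.06)²/19.06 = 8.0179
df = 4
p-value (upper-tail) = 0.09092
→ bracket: 0.05<=p<0.10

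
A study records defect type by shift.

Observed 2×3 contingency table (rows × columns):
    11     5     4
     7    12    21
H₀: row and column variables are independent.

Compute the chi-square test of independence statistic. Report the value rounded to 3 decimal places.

Row totals [20, 40], col totals [18, 17, 25], n=60
χ² = (11−6.00)²/6.00 + (5−5.67)²/5.67 + (4−8.33)²/8.33 + (7−12.00)²/12.00 + (12−11.33)²/11.33 + (21−16.67)²/16.67 = 9.7476
df = 2

test statistic = 9.748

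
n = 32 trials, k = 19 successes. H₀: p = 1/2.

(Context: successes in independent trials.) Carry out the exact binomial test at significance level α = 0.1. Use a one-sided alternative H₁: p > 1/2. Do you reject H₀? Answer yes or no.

Exact binomial: n=32, k=19, p₀=1/2=0.5000
P(X≥19) from Σ C(n,i)·p₀^i·(1−p₀)^(n−i)
p-value (one-sided, H₁ greater) = 0.18854
At α=0.1: p ≥ α → fail to reject H₀

reject H₀: no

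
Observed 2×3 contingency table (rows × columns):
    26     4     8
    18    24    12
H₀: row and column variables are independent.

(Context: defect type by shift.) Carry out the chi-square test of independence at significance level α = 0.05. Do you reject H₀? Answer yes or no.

Row totals [38, 54], col totals [44, 28, 20], n=92
χ² = (26−18.17)²/18.17 + (4−11.57)²/11.57 + (8−8.26)²/8.26 + (18−25.83)²/25.83 + (24−16.43)²/16.43 + (12−11.74)²/11.74 = 14.1867
df = 2
p-value (upper-tail) = 0.00083
At α=0.05: p < α → reject H₀

reject H₀: yes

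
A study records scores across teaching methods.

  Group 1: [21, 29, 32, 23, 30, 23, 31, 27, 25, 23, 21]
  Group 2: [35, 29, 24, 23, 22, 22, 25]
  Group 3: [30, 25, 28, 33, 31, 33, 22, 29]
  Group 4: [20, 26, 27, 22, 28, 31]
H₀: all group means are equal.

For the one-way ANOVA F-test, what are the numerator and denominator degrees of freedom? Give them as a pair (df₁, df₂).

k = 4 groups, N = 32 total
df = (k−1, N−k) = (4−1, 32−4) = (3, 28)

degrees of freedom = [3, 28]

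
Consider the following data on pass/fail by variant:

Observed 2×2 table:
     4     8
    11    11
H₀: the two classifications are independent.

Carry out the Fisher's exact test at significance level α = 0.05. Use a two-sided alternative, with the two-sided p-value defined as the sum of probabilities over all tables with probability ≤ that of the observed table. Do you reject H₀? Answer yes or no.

Margins: r₁=12, r₂=22, c₁=15, c₂=19, n=34
p_obs = C(12,4)·C(22,11)/C(34,15); sum pmf over tables with pmf ≤ p_obs
p-value (two-sided) = 0.47641
At α=0.05: p ≥ α → fail to reject H₀

reject H₀: no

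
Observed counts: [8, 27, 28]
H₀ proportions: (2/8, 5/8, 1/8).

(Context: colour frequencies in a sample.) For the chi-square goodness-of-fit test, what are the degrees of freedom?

degrees of freedom = 2

df = k − 1 = 3 − 1 = 2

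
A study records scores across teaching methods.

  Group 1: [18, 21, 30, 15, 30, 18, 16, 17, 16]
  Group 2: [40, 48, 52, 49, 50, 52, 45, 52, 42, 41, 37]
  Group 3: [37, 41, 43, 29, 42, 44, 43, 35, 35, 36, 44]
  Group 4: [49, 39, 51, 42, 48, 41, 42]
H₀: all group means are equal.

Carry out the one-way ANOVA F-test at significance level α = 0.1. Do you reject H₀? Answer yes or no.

reject H₀: yes

Group means [20.11, 46.18, 39.00, 44.57], grand mean 37.632
SSB = Σnᵢ(x̄ᵢ−x̄)² = 3924.603; SSW = ΣΣ(x−x̄ᵢ)² = 940.240
MSB = 3924.603/3 = 1308.2009; MSW = 940.240/34 = 27.6541
F = MSB/MSW = 47.3058
df = (3, 34)
p-value (upper-tail) = 0.00000
At α=0.1: p < α → reject H₀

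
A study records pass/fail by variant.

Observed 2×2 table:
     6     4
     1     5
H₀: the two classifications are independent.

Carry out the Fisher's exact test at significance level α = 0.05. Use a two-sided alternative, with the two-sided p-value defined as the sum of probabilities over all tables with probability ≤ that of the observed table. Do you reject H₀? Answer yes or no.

reject H₀: no

Margins: r₁=10, r₂=6, c₁=7, c₂=9, n=16
p_obs = C(10,6)·C(6,1)/C(16,7); sum pmf over tables with pmf ≤ p_obs
p-value (two-sided) = 0.14510
At α=0.05: p ≥ α → fail to reject H₀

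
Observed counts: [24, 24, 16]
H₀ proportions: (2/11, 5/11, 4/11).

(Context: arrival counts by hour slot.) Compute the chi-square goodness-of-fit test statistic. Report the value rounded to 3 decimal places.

test statistic = 16.300

n = 64; E_i = n·p_i = [11.64, 29.09, 23.27]
χ² = (24−11.64)²/11.64 + (24−29.09)²/29.09 + (16−23.27)²/23.27 = 16.3000
df = 2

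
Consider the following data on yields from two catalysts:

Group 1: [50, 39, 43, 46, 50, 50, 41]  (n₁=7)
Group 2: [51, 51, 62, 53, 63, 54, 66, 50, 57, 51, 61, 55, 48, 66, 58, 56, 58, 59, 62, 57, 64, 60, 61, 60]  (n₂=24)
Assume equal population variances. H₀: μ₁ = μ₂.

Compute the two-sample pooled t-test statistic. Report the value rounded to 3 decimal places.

x̄₁=45.571, s₁=4.650, n₁=7
x̄₂=57.625, s₂=5.157, n₂=24
s_p² = [6·4.650² + 23·5.157²]/29 = 25.5634
SE = √(s_p²·(1/7+1/24)) = 2.1719
t = (45.571−57.625)/2.1719 = -5.5498
df = 29

test statistic = -5.550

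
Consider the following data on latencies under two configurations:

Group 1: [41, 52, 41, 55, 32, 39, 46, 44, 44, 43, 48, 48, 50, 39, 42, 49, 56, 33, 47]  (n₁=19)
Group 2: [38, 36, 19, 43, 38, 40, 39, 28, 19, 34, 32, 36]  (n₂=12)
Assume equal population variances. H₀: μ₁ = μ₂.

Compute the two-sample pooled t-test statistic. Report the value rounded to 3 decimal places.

x̄₁=44.684, s₁=6.515, n₁=19
x̄₂=33.500, s₂=7.799, n₂=12
s_p² = [18·6.515² + 11·7.799²]/29 = 49.4174
SE = √(s_p²·(1/19+1/12)) = 2.5921
t = (44.684−33.500)/2.5921 = 4.3147
df = 29

test statistic = 4.315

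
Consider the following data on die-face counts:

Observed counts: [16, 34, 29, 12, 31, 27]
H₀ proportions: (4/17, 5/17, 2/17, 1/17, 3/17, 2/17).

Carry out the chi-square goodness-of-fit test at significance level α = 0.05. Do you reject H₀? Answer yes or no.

n = 149; E_i = n·p_i = [35.06, 43.82, 17.53, 8.76, 26.29, 17.53]
χ² = (16−35.06)²/35.06 + (34−43.82)²/43.82 + (29−17.53)²/17.53 + (12−8.76)²/8.76 + (31−26.29)²/26.29 + (27−17.53)²/17.53 = 27.2219
df = 5
p-value (upper-tail) = 0.00005
At α=0.05: p < α → reject H₀

reject H₀: yes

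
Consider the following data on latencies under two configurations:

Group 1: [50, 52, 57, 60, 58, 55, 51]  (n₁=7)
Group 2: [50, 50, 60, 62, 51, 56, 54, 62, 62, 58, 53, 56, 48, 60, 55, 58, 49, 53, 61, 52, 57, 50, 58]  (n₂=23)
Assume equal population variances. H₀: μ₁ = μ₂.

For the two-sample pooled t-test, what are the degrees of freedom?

degrees of freedom = 28

df = n₁ + n₂ − 2 = 7 + 23 − 2 = 28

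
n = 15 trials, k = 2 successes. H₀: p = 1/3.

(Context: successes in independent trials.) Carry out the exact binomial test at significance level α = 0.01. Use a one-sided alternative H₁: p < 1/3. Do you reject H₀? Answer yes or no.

reject H₀: no

Exact binomial: n=15, k=2, p₀=1/3=0.3333
P(X≤2) from Σ C(n,i)·p₀^i·(1−p₀)^(n−i)
p-value (one-sided, H₁ less) = 0.07936
At α=0.01: p ≥ α → fail to reject H₀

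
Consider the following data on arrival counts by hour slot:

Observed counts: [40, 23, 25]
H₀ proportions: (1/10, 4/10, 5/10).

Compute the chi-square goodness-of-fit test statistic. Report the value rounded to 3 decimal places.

n = 88; E_i = n·p_i = [8.80, 35.20, 44.00]
χ² = (40−8.80)²/8.80 + (23−35.20)²/35.20 + (25−44.00)²/44.00 = 123.0511
df = 2

test statistic = 123.051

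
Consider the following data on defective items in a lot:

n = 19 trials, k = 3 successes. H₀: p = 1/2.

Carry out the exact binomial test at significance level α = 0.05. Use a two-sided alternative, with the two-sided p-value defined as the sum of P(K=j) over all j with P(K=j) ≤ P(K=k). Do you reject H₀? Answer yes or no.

reject H₀: yes

Exact binomial: n=19, k=3, p₀=1/2=0.5000
P(X=j) = C(n,j)·p₀^j·(1−p₀)^(n−j); p = Σ P(X=j) over j with P(X=j) ≤ P(X=3)
p-value (two-sided) = 0.00443
At α=0.05: p < α → reject H₀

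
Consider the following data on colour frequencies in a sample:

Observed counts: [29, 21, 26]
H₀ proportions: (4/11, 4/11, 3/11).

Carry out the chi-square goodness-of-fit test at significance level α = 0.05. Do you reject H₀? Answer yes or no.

reject H₀: no

n = 76; E_i = n·p_i = [27.64, 27.64, 20.73]
χ² = (29−27.64)²/27.64 + (21−27.64)²/27.64 + (26−20.73)²/20.73 = 3.0022
df = 2
p-value (upper-tail) = 0.22289
At α=0.05: p ≥ α → fail to reject H₀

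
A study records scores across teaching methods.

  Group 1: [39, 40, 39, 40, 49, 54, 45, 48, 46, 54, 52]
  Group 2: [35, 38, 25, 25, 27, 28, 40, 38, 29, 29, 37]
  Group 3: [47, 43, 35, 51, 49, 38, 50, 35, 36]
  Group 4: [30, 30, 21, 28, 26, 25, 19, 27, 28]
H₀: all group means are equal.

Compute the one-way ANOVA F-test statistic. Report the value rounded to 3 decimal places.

Group means [46.00, 31.91, 42.67, 26.00], grand mean 36.875
SSB = Σnᵢ(x̄ᵢ−x̄)² = 2553.466; SSW = ΣΣ(x−x̄ᵢ)² = 1156.909
MSB = 2553.466/3 = 851.1553; MSW = 1156.909/36 = 32.1364
F = MSB/MSW = 26.4857
df = (3, 36)

test statistic = 26.486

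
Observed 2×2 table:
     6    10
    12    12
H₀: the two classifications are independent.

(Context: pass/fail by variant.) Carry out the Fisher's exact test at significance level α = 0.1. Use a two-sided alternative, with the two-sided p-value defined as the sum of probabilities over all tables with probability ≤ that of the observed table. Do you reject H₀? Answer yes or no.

reject H₀: no

Margins: r₁=16, r₂=24, c₁=18, c₂=22, n=40
p_obs = C(16,6)·C(24,12)/C(40,18); sum pmf over tables with pmf ≤ p_obs
p-value (two-sided) = 0.52551
At α=0.1: p ≥ α → fail to reject H₀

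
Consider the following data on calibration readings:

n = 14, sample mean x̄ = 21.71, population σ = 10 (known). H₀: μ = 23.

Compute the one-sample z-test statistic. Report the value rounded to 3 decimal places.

SE = σ/√n = 10/√14 = 2.6726
z = (x̄−μ₀)/SE = (21.71−23)/2.6726 = -0.4827

test statistic = -0.483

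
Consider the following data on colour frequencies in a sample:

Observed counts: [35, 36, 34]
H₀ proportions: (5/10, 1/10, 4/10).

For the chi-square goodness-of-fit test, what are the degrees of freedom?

degrees of freedom = 2

df = k − 1 = 3 − 1 = 2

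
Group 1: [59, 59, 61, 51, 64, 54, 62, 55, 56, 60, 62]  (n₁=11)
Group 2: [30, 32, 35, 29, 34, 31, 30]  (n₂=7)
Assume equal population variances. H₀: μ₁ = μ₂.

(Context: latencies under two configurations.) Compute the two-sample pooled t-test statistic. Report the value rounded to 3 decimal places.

test statistic = 16.202

x̄₁=58.455, s₁=3.984, n₁=11
x̄₂=31.571, s₂=2.225, n₂=7
s_p² = [10·3.984² + 6·2.225²]/16 = 11.7776
SE = √(s_p²·(1/11+1/7)) = 1.6593
t = (58.455−31.571)/1.6593 = 16.2017
df = 16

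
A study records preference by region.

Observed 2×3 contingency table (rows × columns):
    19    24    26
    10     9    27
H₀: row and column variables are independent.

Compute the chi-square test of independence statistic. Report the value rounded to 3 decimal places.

Row totals [69, 46], col totals [29, 33, 53], n=115
χ² = (19−17.40)²/17.40 + (24−19.80)²/19.80 + (26−31.80)²/31.80 + (10−11.60)²/11.60 + (9−13.20)²/13.20 + (27−21.20)²/21.20 = 5.2397
df = 2

test statistic = 5.240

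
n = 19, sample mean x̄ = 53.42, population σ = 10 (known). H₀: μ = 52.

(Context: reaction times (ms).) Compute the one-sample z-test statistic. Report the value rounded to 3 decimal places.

SE = σ/√n = 10/√19 = 2.2942
z = (x̄−μ₀)/SE = (53.42−52)/2.2942 = 0.6190

test statistic = 0.619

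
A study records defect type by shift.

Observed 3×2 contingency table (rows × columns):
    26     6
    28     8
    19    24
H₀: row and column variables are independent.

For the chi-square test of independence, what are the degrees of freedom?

degrees of freedom = 2

df = (r−1)(c−1) = (3−1)·(2−1) = 2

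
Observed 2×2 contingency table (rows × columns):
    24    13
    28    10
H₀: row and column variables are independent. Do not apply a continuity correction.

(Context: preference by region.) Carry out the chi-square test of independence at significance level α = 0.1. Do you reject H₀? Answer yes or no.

Row totals [37, 38], col totals [52, 23], n=75
χ² = (24−25.65)²/25.65 + (13−11.35)²/11.35 + (28−26.35)²/26.35 + (10−11.65)²/11.65 = 0.6858
df = 1
p-value (upper-tail) = 0.40760
At α=0.1: p ≥ α → fail to reject H₀

reject H₀: no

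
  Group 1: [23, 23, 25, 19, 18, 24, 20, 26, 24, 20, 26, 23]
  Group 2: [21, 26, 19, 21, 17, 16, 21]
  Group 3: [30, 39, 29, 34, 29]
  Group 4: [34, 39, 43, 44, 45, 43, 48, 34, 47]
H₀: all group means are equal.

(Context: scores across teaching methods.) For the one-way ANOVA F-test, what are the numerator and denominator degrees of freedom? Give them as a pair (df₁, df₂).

degrees of freedom = [3, 29]

k = 4 groups, N = 33 total
df = (k−1, N−k) = (4−1, 33−4) = (3, 29)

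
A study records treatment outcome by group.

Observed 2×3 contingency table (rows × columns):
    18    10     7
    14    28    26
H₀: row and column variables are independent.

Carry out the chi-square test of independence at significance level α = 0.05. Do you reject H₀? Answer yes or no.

Row totals [35, 68], col totals [32, 38, 33], n=103
χ² = (18−10.87)²/10.87 + (10−12.91)²/12.91 + (7−11.21)²/11.21 + (14−21.13)²/21.13 + (28−25.09)²/25.09 + (26−21.79)²/21.79 = 10.4674
df = 2
p-value (upper-tail) = 0.00533
At α=0.05: p < α → reject H₀

reject H₀: yes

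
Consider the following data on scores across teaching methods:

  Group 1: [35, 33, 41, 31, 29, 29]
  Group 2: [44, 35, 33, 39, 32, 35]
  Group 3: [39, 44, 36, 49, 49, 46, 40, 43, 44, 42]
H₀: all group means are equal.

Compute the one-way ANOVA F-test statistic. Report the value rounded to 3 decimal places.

test statistic = 11.332

Group means [33.00, 36.33, 43.20], grand mean 38.545
SSB = Σnᵢ(x̄ᵢ−x̄)² = 430.521; SSW = ΣΣ(x−x̄ᵢ)² = 360.933
MSB = 430.521/2 = 215.2606; MSW = 360.933/19 = 18.9965
F = MSB/MSW = 11.3316
df = (2, 19)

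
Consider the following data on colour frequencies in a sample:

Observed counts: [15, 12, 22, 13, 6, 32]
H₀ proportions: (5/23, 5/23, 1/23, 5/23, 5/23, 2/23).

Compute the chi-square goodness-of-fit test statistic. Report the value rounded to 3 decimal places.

n = 100; E_i = n·p_i = [21.74, 21.74, 4.35, 21.74, 21.74, 8.70]
χ² = (15−21.74)²/21.74 + (12−21.74)²/21.74 + (22−4.35)²/4.35 + (13−21.74)²/21.74 + (6−21.74)²/21.74 + (32−8.70)²/8.70 = 155.4840
df = 5

test statistic = 155.484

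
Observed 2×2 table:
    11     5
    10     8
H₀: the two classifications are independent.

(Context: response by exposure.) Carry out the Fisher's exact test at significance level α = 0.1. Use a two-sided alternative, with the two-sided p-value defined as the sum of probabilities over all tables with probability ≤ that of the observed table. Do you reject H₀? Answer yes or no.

reject H₀: no

Margins: r₁=16, r₂=18, c₁=21, c₂=13, n=34
p_obs = C(16,11)·C(18,10)/C(34,21); sum pmf over tables with pmf ≤ p_obs
p-value (two-sided) = 0.49652
At α=0.1: p ≥ α → fail to reject H₀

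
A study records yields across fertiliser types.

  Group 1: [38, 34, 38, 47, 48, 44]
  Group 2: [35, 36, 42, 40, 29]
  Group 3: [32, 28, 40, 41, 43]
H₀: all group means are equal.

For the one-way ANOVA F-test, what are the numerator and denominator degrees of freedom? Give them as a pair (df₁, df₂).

degrees of freedom = [2, 13]

k = 3 groups, N = 16 total
df = (k−1, N−k) = (3−1, 16−3) = (2, 13)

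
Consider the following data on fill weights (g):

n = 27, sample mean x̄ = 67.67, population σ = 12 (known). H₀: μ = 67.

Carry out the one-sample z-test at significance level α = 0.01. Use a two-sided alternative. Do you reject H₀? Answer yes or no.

SE = σ/√n = 12/√27 = 2.3094
z = (x̄−μ₀)/SE = (67.67−67)/2.3094 = 0.2901
p-value (two-sided) = 0.77173
At α=0.01: p ≥ α → fail to reject H₀

reject H₀: no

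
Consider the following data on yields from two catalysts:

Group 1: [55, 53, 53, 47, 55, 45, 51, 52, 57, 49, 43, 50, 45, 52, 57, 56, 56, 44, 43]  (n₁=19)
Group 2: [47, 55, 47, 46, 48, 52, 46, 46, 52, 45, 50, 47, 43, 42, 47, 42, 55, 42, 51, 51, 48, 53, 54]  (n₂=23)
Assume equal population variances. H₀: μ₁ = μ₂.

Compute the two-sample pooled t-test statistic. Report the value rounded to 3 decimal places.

test statistic = 1.777

x̄₁=50.684, s₁=4.900, n₁=19
x̄₂=48.217, s₂=4.101, n₂=23
s_p² = [18·4.900² + 22·4.101²]/40 = 20.0505
SE = √(s_p²·(1/19+1/23)) = 1.3882
t = (50.684−48.217)/1.3882 = 1.7770
df = 40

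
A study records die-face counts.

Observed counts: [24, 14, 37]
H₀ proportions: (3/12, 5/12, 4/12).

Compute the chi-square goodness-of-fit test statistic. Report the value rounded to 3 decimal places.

n = 75; E_i = n·p_i = [18.75, 31.25, 25.00]
χ² = (24−18.75)²/18.75 + (14−31.25)²/31.25 + (37−25.00)²/25.00 = 16.7520
df = 2

test statistic = 16.752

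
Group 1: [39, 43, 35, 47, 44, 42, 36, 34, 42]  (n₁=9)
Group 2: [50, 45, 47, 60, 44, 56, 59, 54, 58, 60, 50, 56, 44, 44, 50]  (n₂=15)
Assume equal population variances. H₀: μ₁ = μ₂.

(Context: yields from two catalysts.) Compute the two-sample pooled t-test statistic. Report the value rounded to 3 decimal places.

test statistic = -4.918

x̄₁=40.222, s₁=4.466, n₁=9
x̄₂=51.800, s₂=6.132, n₂=15
s_p² = [8·4.466² + 14·6.132²]/22 = 31.1798
SE = √(s_p²·(1/9+1/15)) = 2.3544
t = (40.222−51.800)/2.3544 = -4.9176
df = 22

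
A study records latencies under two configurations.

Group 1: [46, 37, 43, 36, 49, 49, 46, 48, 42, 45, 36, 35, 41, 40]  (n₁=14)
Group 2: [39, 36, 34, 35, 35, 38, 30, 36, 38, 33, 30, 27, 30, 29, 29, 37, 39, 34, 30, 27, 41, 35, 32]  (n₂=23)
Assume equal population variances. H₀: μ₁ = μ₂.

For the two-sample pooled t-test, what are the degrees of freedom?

degrees of freedom = 35

df = n₁ + n₂ − 2 = 14 + 23 − 2 = 35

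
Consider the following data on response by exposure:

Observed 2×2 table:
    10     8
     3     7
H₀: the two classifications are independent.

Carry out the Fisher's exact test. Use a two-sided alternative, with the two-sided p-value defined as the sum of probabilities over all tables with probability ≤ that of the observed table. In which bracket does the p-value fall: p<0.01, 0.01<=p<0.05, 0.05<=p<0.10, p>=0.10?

p-value bracket: p>=0.10

Margins: r₁=18, r₂=10, c₁=13, c₂=15, n=28
p_obs = C(18,10)·C(10,3)/C(28,13); sum pmf over tables with pmf ≤ p_obs
p-value (two-sided) = 0.25431
→ bracket: p>=0.10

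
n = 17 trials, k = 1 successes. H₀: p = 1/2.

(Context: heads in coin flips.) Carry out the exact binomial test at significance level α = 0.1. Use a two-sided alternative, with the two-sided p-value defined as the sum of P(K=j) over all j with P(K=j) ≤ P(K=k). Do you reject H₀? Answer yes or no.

reject H₀: yes

Exact binomial: n=17, k=1, p₀=1/2=0.5000
P(X=j) = C(n,j)·p₀^j·(1−p₀)^(n−j); p = Σ P(X=j) over j with P(X=j) ≤ P(X=1)
p-value (two-sided) = 0.00027
At α=0.1: p < α → reject H₀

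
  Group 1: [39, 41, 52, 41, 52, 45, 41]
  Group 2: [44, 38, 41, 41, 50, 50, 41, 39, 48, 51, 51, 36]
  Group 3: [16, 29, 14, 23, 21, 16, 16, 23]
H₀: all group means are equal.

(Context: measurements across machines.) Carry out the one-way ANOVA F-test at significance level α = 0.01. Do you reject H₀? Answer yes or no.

reject H₀: yes

Group means [44.43, 44.17, 19.75], grand mean 37.000
SSB = Σnᵢ(x̄ᵢ−x̄)² = 3383.119; SSW = ΣΣ(x−x̄ᵢ)² = 700.881
MSB = 3383.119/2 = 1691.5595; MSW = 700.881/24 = 29.2034
F = MSB/MSW = 57.9234
df = (2, 24)
p-value (upper-tail) = 0.00000
At α=0.01: p < α → reject H₀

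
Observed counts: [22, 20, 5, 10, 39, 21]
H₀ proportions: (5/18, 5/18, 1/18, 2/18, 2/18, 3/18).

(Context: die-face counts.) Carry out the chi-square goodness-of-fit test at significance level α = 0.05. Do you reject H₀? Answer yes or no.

reject H₀: yes

n = 117; E_i = n·p_i = [32.50, 32.50, 6.50, 13.00, 13.00, 19.50]
χ² = (22−32.50)²/32.50 + (20−32.50)²/32.50 + (5−6.50)²/6.50 + (10−13.00)²/13.00 + (39−13.00)²/13.00 + (21−19.50)²/19.50 = 61.3538
df = 5
p-value (upper-tail) = 0.00000
At α=0.05: p < α → reject H₀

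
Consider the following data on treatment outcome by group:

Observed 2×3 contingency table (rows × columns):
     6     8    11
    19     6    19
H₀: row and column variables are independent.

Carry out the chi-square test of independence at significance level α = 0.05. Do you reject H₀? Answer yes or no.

Row totals [25, 44], col totals [25, 14, 30], n=69
χ² = (6−9.06)²/9.06 + (8−5.07)²/5.07 + (11−10.87)²/10.87 + (19−15.94)²/15.94 + (6−8.93)²/8.93 + (19−19.13)²/19.13 = 4.2710
df = 2
p-value (upper-tail) = 0.11818
At α=0.05: p ≥ α → fail to reject H₀

reject H₀: no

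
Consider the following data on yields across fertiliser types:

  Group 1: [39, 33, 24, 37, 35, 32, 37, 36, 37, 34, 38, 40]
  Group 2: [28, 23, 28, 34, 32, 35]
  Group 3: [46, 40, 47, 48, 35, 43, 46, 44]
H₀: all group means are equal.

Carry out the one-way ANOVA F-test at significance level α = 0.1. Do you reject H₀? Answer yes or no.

reject H₀: yes

Group means [35.17, 30.00, 43.62], grand mean 36.577
SSB = Σnᵢ(x̄ᵢ−x̄)² = 680.804; SSW = ΣΣ(x−x̄ᵢ)² = 429.542
MSB = 680.804/2 = 340.4022; MSW = 429.542/23 = 18.6757
F = MSB/MSW = 18.2270
df = (2, 23)
p-value (upper-tail) = 0.00002
At α=0.1: p < α → reject H₀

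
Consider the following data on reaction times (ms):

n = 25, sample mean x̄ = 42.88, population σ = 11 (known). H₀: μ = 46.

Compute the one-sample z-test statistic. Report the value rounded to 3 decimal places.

SE = σ/√n = 11/√25 = 2.2000
z = (x̄−μ₀)/SE = (42.88−46)/2.2000 = -1.4182

test statistic = -1.418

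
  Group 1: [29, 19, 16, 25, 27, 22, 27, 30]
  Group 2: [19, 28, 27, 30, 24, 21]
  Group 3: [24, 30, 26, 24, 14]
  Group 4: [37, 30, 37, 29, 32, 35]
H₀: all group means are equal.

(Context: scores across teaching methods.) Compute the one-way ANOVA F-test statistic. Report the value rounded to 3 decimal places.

test statistic = 5.667

Group means [24.38, 24.83, 23.60, 33.33], grand mean 26.480
SSB = Σnᵢ(x̄ᵢ−x̄)² = 374.998; SSW = ΣΣ(x−x̄ᵢ)² = 463.242
MSB = 374.998/3 = 124.9994; MSW = 463.242/21 = 22.0591
F = MSB/MSW = 5.6666
df = (3, 21)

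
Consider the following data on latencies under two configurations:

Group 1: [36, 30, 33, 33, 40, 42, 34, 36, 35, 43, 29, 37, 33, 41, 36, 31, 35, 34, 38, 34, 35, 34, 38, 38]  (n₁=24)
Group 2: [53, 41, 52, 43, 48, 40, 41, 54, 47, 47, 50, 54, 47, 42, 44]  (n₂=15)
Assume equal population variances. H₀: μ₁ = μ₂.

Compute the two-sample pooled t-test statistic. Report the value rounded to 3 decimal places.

test statistic = -8.268

x̄₁=35.625, s₁=3.561, n₁=24
x̄₂=46.867, s₂=4.926, n₂=15
s_p² = [23·3.561² + 14·4.926²]/37 = 17.0637
SE = √(s_p²·(1/24+1/15)) = 1.3596
t = (35.625−46.867)/1.3596 = -8.2682
df = 37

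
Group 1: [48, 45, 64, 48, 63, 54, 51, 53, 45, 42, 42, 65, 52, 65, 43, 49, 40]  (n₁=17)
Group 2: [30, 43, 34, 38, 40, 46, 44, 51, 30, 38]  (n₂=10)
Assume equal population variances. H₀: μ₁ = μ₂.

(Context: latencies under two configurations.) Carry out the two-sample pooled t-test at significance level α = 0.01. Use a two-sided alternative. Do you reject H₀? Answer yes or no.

reject H₀: yes

x̄₁=51.118, s₁=8.514, n₁=17
x̄₂=39.400, s₂=6.851, n₂=10
s_p² = [16·8.514² + 9·6.851²]/25 = 63.2866
SE = √(s_p²·(1/17+1/10)) = 3.1704
t = (51.118−39.400)/3.1704 = 3.6960
df = 25
p-value (two-sided) = 0.00108
At α=0.01: p < α → reject H₀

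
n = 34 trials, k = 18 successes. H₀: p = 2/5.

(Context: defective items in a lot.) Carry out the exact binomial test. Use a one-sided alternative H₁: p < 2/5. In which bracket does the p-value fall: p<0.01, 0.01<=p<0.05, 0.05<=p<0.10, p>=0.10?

p-value bracket: p>=0.10

Exact binomial: n=34, k=18, p₀=2/5=0.4000
P(X≤18) from Σ C(n,i)·p₀^i·(1−p₀)^(n−i)
p-value (one-sided, H₁ less) = 0.95556
→ bracket: p>=0.10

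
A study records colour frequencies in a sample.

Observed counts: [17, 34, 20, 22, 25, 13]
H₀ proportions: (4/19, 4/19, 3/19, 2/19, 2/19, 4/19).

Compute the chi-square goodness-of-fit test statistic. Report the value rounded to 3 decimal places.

n = 131; E_i = n·p_i = [27.58, 27.58, 20.68, 13.79, 13.79, 27.58]
χ² = (17−27.58)²/27.58 + (34−27.58)²/27.58 + (20−20.68)²/20.68 + (22−13.79)²/13.79 + (25−13.79)²/13.79 + (13−27.58)²/27.58 = 27.2850
df = 5

test statistic = 27.285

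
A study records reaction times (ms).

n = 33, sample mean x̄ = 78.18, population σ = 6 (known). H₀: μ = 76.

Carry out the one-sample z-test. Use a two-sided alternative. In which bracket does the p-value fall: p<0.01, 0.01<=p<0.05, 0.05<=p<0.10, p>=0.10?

SE = σ/√n = 6/√33 = 1.0445
z = (x̄−μ₀)/SE = (78.18−76)/1.0445 = 2.0872
p-value (two-sided) = 0.03687
→ bracket: 0.01<=p<0.05

p-value bracket: 0.01<=p<0.05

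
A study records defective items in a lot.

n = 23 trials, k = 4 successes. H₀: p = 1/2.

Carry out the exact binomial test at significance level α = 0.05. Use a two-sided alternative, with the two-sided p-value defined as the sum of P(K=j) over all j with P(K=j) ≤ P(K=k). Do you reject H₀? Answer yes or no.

reject H₀: yes

Exact binomial: n=23, k=4, p₀=1/2=0.5000
P(X=j) = C(n,j)·p₀^j·(1−p₀)^(n−j); p = Σ P(X=j) over j with P(X=j) ≤ P(X=4)
p-value (two-sided) = 0.00260
At α=0.05: p < α → reject H₀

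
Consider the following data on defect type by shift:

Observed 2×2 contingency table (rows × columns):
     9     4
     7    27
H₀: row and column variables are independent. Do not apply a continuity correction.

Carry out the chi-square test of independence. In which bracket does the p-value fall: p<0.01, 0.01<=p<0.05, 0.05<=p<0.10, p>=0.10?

p-value bracket: p<0.01

Row totals [13, 34], col totals [16, 31], n=47
χ² = (9−4.43)²/4.43 + (4−8.57)²/8.57 + (7−11.57)²/11.57 + (27−22.43)²/22.43 = 9.9099
df = 1
p-value (upper-tail) = 0.00164
→ bracket: p<0.01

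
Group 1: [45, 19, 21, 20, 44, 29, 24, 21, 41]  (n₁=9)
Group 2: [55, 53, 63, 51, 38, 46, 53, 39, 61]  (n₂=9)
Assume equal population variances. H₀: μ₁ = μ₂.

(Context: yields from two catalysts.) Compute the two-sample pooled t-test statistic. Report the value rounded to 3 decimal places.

test statistic = -4.649

x̄₁=29.333, s₁=10.943, n₁=9
x̄₂=51.000, s₂=8.703, n₂=9
s_p² = [8·10.943² + 8·8.703²]/16 = 97.7500
SE = √(s_p²·(1/9+1/9)) = 4.6607
t = (29.333−51.000)/4.6607 = -4.6488
df = 16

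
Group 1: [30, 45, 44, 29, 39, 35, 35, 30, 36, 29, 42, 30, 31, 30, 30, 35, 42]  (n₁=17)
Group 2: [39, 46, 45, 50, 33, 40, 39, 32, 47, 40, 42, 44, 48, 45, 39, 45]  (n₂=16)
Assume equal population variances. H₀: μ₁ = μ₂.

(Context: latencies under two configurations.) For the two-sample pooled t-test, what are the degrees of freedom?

degrees of freedom = 31

df = n₁ + n₂ − 2 = 17 + 16 − 2 = 31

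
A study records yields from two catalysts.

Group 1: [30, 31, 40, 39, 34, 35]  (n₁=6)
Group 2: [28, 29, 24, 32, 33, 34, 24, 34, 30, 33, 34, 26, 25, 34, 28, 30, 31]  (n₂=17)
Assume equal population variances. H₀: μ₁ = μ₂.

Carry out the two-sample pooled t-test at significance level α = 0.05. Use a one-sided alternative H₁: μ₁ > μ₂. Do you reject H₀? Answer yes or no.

reject H₀: yes

x̄₁=34.833, s₁=4.070, n₁=6
x̄₂=29.941, s₂=3.614, n₂=17
s_p² = [5·4.070² + 16·3.614²]/21 = 13.8940
SE = √(s_p²·(1/6+1/17)) = 1.7700
t = (34.833−29.941)/1.7700 = 2.7639
df = 21
p-value (one-sided, H₁ greater) = 0.00582
At α=0.05: p < α → reject H₀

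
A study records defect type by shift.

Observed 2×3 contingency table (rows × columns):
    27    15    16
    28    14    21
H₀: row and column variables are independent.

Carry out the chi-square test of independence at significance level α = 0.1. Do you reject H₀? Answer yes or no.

Row totals [58, 63], col totals [55, 29, 37], n=121
χ² = (27−26.36)²/26.36 + (15−13.90)²/13.90 + (16−17.74)²/17.74 + (28−28.64)²/28.64 + (14−15.10)²/15.10 + (21−19.26)²/19.26 = 0.5226
df = 2
p-value (upper-tail) = 0.77004
At α=0.1: p ≥ α → fail to reject H₀

reject H₀: no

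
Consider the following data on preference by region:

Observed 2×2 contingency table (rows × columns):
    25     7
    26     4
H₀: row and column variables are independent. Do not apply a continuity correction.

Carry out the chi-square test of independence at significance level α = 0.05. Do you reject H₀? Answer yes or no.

reject H₀: no

Row totals [32, 30], col totals [51, 11], n=62
χ² = (25−26.32)²/26.32 + (7−5.68)²/5.68 + (26−24.68)²/24.68 + (4−5.32)²/5.32 = 0.7741
df = 1
p-value (upper-tail) = 0.37896
At α=0.05: p ≥ α → fail to reject H₀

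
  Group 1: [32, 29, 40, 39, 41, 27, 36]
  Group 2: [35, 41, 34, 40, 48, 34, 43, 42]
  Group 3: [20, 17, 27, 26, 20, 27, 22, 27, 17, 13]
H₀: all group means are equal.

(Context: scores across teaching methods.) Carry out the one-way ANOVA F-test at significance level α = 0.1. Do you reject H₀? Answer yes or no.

reject H₀: yes

Group means [34.86, 39.62, 21.60], grand mean 31.080
SSB = Σnᵢ(x̄ᵢ−x̄)² = 1582.708; SSW = ΣΣ(x−x̄ᵢ)² = 589.132
MSB = 1582.708/2 = 791.3539; MSW = 589.132/22 = 26.7787
F = MSB/MSW = 29.5516
df = (2, 22)
p-value (upper-tail) = 0.00000
At α=0.1: p < α → reject H₀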